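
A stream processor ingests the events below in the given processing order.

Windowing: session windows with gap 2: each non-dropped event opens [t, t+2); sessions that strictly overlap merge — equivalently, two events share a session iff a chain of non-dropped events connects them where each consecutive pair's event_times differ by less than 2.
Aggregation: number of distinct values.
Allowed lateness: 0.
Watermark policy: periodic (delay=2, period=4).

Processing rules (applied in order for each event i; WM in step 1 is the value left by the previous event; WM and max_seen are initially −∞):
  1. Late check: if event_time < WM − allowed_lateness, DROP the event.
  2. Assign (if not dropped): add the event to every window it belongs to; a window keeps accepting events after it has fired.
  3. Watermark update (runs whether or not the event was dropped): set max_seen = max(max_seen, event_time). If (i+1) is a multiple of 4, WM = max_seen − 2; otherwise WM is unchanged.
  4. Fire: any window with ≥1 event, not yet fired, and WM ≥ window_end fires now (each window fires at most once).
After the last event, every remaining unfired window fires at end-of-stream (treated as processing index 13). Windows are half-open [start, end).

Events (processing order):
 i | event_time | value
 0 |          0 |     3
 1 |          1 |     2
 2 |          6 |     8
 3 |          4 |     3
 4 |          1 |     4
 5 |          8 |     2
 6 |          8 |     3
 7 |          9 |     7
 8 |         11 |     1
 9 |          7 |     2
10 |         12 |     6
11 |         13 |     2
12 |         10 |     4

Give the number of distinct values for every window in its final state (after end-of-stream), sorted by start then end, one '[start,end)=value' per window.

[0,3)=2 [4,6)=1 [6,11)=4 [11,15)=3

i=0 t=0 v=3: → [0,2); WM=−∞
i=1 t=1 v=2: → [0,3); WM=−∞
i=2 t=6 v=8: → [6,8); WM=−∞
i=3 t=4 v=3: → [4,6); WM=4
i=4 t=1 v=4: DROP (t<4-0); WM=4
i=5 t=8 v=2: → [8,10); WM=4
i=6 t=8 v=3: → [8,10); WM=4
i=7 t=9 v=7: → [8,11); WM=7
i=8 t=11 v=1: → [11,13); WM=7
i=9 t=7 v=2: → [6,11); WM=7
i=10 t=12 v=6: → [11,14); WM=7
i=11 t=13 v=2: → [11,15); WM=11
i=12 t=10 v=4: DROP (t<11-0); WM=11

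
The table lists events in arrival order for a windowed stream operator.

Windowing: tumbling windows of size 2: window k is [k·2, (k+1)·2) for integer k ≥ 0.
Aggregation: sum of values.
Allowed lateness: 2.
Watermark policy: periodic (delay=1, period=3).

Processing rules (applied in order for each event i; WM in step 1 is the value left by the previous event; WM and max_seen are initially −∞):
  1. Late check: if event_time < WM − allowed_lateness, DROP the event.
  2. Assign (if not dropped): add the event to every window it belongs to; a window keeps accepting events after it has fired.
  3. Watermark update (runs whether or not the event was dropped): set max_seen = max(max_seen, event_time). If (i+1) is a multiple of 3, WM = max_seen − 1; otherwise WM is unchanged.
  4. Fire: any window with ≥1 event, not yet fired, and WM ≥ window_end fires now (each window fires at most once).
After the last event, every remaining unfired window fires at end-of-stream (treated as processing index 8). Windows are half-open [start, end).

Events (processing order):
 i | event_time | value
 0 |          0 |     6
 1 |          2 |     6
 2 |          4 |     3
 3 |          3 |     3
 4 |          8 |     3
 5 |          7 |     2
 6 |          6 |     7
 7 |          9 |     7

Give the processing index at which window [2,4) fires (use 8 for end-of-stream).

5

i=0 t=0 v=6: → [0,2); WM=−∞
i=1 t=2 v=6: → [2,4); WM=−∞
i=2 t=4 v=3: → [4,6); WM=3; [0,2) fires=6
i=3 t=3 v=3: → [2,4); WM=3
i=4 t=8 v=3: → [8,10); WM=3
i=5 t=7 v=2: → [6,8); WM=7; [2,4) fires=9 [4,6) fires=3
i=6 t=6 v=7: → [6,8); WM=7
i=7 t=9 v=7: → [8,10); WM=7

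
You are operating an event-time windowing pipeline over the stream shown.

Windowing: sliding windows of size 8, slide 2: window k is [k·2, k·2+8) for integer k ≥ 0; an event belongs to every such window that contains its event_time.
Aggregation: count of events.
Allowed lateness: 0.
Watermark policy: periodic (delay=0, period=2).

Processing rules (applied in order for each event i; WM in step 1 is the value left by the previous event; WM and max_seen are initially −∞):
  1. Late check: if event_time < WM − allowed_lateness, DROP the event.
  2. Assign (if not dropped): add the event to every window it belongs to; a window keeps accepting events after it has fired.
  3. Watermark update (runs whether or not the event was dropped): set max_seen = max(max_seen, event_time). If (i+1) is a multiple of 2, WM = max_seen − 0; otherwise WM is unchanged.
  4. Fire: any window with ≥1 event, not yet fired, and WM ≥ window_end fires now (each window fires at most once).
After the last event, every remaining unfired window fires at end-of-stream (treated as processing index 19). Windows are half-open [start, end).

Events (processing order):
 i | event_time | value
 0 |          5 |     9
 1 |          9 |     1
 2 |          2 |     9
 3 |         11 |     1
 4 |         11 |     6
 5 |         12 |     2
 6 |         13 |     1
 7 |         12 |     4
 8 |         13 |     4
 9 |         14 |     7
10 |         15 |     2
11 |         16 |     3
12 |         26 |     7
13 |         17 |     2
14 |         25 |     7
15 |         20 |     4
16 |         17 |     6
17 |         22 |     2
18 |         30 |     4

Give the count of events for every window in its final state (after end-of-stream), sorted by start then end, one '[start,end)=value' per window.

[0,8)=1 [2,10)=2 [4,12)=4 [6,14)=7 [8,16)=9 [10,18)=10 [12,20)=8 [14,22)=4 [16,24)=2 [20,28)=1 [22,30)=1 [24,32)=2 [26,34)=2 [28,36)=1 [30,38)=1

i=0 t=5 v=9: → [4,12),[2,10),[0,8); WM=−∞
i=1 t=9 v=1: → [8,16),[6,14),[4,12),[2,10); WM=9; [0,8) fires=1
i=2 t=2 v=9: DROP (t<9-0); WM=9
i=3 t=11 v=1: → [10,18),[8,16),[6,14),[4,12); WM=11; [2,10) fires=2
i=4 t=11 v=6: → [10,18),[8,16),[6,14),[4,12); WM=11
i=5 t=12 v=2: → [12,20),[10,18),[8,16),[6,14); WM=12; [4,12) fires=4
i=6 t=13 v=1: → [12,20),[10,18),[8,16),[6,14); WM=12
i=7 t=12 v=4: → [12,20),[10,18),[8,16),[6,14); WM=13
i=8 t=13 v=4: → [12,20),[10,18),[8,16),[6,14); WM=13
i=9 t=14 v=7: → [14,22),[12,20),[10,18),[8,16); WM=14; [6,14) fires=7
i=10 t=15 v=2: → [14,22),[12,20),[10,18),[8,16); WM=14
i=11 t=16 v=3: → [16,24),[14,22),[12,20),[10,18); WM=16; [8,16) fires=9
i=12 t=26 v=7: → [26,34),[24,32),[22,30),[20,28); WM=16
i=13 t=17 v=2: → [16,24),[14,22),[12,20),[10,18); WM=26; [10,18) fires=10 [12,20) fires=8 [14,22) fires=4 [16,24) fires=2
i=14 t=25 v=7: DROP (t<26-0); WM=26
i=15 t=20 v=4: DROP (t<26-0); WM=26
i=16 t=17 v=6: DROP (t<26-0); WM=26
i=17 t=22 v=2: DROP (t<26-0); WM=26
i=18 t=30 v=4: → [30,38),[28,36),[26,34),[24,32); WM=26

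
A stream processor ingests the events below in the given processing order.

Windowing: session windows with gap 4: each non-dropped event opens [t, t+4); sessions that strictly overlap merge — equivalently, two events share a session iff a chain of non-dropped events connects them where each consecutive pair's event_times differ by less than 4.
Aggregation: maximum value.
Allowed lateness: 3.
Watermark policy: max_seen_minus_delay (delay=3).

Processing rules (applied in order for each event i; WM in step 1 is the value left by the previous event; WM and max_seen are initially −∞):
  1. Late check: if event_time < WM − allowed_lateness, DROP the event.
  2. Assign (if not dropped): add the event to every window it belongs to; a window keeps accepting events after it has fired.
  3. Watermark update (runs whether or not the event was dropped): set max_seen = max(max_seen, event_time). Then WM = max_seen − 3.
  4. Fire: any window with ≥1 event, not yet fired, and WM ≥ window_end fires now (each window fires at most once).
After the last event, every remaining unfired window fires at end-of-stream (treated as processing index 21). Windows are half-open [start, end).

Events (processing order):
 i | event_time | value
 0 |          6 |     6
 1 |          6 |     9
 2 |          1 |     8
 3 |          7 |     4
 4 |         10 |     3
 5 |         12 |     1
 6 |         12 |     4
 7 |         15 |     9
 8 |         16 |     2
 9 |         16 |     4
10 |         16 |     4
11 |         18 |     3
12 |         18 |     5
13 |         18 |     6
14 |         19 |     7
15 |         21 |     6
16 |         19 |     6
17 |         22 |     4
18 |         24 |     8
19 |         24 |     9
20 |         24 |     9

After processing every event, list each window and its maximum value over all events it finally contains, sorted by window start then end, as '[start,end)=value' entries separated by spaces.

i=0 t=6 v=6: → [6,10); WM=3
i=1 t=6 v=9: → [6,10); WM=3
i=2 t=1 v=8: → [1,5); WM=3
i=3 t=7 v=4: → [6,11); WM=4
i=4 t=10 v=3: → [6,14); WM=7
i=5 t=12 v=1: → [6,16); WM=9
i=6 t=12 v=4: → [6,16); WM=9
i=7 t=15 v=9: → [6,19); WM=12
i=8 t=16 v=2: → [6,20); WM=13
i=9 t=16 v=4: → [6,20); WM=13
i=10 t=16 v=4: → [6,20); WM=13
i=11 t=18 v=3: → [6,22); WM=15
i=12 t=18 v=5: → [6,22); WM=15
i=13 t=18 v=6: → [6,22); WM=15
i=14 t=19 v=7: → [6,23); WM=16
i=15 t=21 v=6: → [6,25); WM=18
i=16 t=19 v=6: → [6,25); WM=18
i=17 t=22 v=4: → [6,26); WM=19
i=18 t=24 v=8: → [6,28); WM=21
i=19 t=24 v=9: → [6,28); WM=21
i=20 t=24 v=9: → [6,28); WM=21

[1,5)=8 [6,28)=9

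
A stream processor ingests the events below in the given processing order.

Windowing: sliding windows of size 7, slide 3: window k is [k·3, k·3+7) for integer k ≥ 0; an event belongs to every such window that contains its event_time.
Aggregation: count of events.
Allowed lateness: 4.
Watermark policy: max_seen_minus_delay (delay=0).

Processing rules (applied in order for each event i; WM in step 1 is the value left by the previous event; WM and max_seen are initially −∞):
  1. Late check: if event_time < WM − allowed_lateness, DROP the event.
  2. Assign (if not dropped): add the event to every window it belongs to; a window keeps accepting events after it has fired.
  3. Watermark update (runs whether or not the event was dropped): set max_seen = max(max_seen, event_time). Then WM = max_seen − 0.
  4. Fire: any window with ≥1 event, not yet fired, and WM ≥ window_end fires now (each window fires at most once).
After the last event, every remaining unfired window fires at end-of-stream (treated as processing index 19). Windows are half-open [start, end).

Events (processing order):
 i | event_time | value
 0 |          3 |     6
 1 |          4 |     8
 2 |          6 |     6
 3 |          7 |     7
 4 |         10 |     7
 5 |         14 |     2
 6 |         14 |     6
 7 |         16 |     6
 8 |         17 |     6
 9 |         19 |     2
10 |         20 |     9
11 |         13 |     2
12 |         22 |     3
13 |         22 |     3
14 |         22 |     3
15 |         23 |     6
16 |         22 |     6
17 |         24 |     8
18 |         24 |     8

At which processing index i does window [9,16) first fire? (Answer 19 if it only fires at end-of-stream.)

i=0 t=3 v=6: → [3,10),[0,7); WM=3
i=1 t=4 v=8: → [3,10),[0,7); WM=4
i=2 t=6 v=6: → [6,13),[3,10),[0,7); WM=6
i=3 t=7 v=7: → [6,13),[3,10); WM=7; [0,7) fires=3
i=4 t=10 v=7: → [9,16),[6,13); WM=10; [3,10) fires=4
i=5 t=14 v=2: → [12,19),[9,16); WM=14; [6,13) fires=3
i=6 t=14 v=6: → [12,19),[9,16); WM=14
i=7 t=16 v=6: → [15,22),[12,19); WM=16; [9,16) fires=3
i=8 t=17 v=6: → [15,22),[12,19); WM=17
i=9 t=19 v=2: → [18,25),[15,22); WM=19; [12,19) fires=4
i=10 t=20 v=9: → [18,25),[15,22); WM=20
i=11 t=13 v=2: DROP (t<20-4); WM=20
i=12 t=22 v=3: → [21,28),[18,25); WM=22; [15,22) fires=4
i=13 t=22 v=3: → [21,28),[18,25); WM=22
i=14 t=22 v=3: → [21,28),[18,25); WM=22
i=15 t=23 v=6: → [21,28),[18,25); WM=23
i=16 t=22 v=6: → [21,28),[18,25); WM=23
i=17 t=24 v=8: → [24,31),[21,28),[18,25); WM=24
i=18 t=24 v=8: → [24,31),[21,28),[18,25); WM=24

7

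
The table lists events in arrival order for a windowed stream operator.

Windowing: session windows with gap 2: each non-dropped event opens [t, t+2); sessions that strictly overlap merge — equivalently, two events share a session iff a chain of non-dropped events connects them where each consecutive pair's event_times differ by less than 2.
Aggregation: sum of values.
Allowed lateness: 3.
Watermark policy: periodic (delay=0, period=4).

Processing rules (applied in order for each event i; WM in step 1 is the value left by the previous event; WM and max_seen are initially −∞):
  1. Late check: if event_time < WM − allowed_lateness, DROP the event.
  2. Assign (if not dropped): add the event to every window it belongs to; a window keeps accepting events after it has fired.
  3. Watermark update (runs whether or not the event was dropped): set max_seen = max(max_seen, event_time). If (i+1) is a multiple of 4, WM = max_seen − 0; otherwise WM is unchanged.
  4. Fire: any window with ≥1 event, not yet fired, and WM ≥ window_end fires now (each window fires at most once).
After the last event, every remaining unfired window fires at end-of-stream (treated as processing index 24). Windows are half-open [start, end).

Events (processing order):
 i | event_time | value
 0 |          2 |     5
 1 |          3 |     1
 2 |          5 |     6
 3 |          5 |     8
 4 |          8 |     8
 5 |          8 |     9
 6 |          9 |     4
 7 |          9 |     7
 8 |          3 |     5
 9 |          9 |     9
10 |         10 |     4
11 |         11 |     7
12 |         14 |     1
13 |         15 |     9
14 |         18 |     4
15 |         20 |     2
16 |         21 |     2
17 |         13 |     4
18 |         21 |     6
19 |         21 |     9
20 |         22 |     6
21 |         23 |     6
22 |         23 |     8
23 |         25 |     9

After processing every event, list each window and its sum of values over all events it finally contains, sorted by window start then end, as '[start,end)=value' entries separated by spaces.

[2,5)=6 [5,7)=14 [8,13)=48 [14,17)=10 [18,20)=4 [20,25)=39 [25,27)=9

i=0 t=2 v=5: → [2,4); WM=−∞
i=1 t=3 v=1: → [2,5); WM=−∞
i=2 t=5 v=6: → [5,7); WM=−∞
i=3 t=5 v=8: → [5,7); WM=5
i=4 t=8 v=8: → [8,10); WM=5
i=5 t=8 v=9: → [8,10); WM=5
i=6 t=9 v=4: → [8,11); WM=5
i=7 t=9 v=7: → [8,11); WM=9
i=8 t=3 v=5: DROP (t<9-3); WM=9
i=9 t=9 v=9: → [8,11); WM=9
i=10 t=10 v=4: → [8,12); WM=9
i=11 t=11 v=7: → [8,13); WM=11
i=12 t=14 v=1: → [14,16); WM=11
i=13 t=15 v=9: → [14,17); WM=11
i=14 t=18 v=4: → [18,20); WM=11
i=15 t=20 v=2: → [20,22); WM=20
i=16 t=21 v=2: → [20,23); WM=20
i=17 t=13 v=4: DROP (t<20-3); WM=20
i=18 t=21 v=6: → [20,23); WM=20
i=19 t=21 v=9: → [20,23); WM=21
i=20 t=22 v=6: → [20,24); WM=21
i=21 t=23 v=6: → [20,25); WM=21
i=22 t=23 v=8: → [20,25); WM=21
i=23 t=25 v=9: → [25,27); WM=25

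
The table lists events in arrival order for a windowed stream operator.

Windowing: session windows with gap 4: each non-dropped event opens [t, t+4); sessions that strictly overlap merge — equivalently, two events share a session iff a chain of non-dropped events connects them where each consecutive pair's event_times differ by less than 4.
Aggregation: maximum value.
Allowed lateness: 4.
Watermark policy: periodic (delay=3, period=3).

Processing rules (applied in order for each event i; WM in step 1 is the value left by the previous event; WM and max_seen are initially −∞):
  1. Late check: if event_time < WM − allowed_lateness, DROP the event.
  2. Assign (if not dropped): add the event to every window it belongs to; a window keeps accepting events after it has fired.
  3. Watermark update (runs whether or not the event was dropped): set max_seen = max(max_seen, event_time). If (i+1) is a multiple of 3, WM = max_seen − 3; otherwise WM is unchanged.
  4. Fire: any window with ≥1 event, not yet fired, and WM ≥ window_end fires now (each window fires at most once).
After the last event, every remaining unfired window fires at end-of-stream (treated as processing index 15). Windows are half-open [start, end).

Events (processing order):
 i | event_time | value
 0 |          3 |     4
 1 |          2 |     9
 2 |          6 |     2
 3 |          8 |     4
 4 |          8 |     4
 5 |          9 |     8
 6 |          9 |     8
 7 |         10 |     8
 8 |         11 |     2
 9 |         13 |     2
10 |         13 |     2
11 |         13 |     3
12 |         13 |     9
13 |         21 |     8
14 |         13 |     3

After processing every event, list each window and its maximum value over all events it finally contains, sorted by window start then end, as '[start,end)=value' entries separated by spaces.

[2,17)=9 [21,25)=8

i=0 t=3 v=4: → [3,7); WM=−∞
i=1 t=2 v=9: → [2,7); WM=−∞
i=2 t=6 v=2: → [2,10); WM=3
i=3 t=8 v=4: → [2,12); WM=3
i=4 t=8 v=4: → [2,12); WM=3
i=5 t=9 v=8: → [2,13); WM=6
i=6 t=9 v=8: → [2,13); WM=6
i=7 t=10 v=8: → [2,14); WM=6
i=8 t=11 v=2: → [2,15); WM=8
i=9 t=13 v=2: → [2,17); WM=8
i=10 t=13 v=2: → [2,17); WM=8
i=11 t=13 v=3: → [2,17); WM=10
i=12 t=13 v=9: → [2,17); WM=10
i=13 t=21 v=8: → [21,25); WM=10
i=14 t=13 v=3: → [2,17); WM=18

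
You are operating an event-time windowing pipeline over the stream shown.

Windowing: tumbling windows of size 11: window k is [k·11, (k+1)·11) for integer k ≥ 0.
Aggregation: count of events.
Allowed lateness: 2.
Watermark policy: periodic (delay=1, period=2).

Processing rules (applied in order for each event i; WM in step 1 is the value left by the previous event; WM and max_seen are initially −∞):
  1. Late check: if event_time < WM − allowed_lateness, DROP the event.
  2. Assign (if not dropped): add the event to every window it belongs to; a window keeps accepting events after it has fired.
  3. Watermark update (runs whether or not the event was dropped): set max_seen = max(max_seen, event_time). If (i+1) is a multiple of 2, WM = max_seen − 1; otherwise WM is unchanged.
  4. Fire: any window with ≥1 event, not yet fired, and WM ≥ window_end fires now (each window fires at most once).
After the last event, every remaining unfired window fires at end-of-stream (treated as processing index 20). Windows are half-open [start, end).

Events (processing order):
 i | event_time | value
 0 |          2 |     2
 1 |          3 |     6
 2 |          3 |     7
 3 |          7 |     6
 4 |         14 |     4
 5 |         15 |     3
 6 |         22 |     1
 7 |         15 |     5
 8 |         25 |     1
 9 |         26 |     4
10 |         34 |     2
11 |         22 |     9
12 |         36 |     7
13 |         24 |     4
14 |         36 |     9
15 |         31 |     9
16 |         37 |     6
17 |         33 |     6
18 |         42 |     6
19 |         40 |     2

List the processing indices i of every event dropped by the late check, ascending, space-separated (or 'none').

i=0 t=2 v=2: → [0,11); WM=−∞
i=1 t=3 v=6: → [0,11); WM=2
i=2 t=3 v=7: → [0,11); WM=2
i=3 t=7 v=6: → [0,11); WM=6
i=4 t=14 v=4: → [11,22); WM=6
i=5 t=15 v=3: → [11,22); WM=14; [0,11) fires=4
i=6 t=22 v=1: → [22,33); WM=14
i=7 t=15 v=5: → [11,22); WM=21
i=8 t=25 v=1: → [22,33); WM=21
i=9 t=26 v=4: → [22,33); WM=25; [11,22) fires=3
i=10 t=34 v=2: → [33,44); WM=25
i=11 t=22 v=9: DROP (t<25-2); WM=33; [22,33) fires=3
i=12 t=36 v=7: → [33,44); WM=33
i=13 t=24 v=4: DROP (t<33-2); WM=35
i=14 t=36 v=9: → [33,44); WM=35
i=15 t=31 v=9: DROP (t<35-2); WM=35
i=16 t=37 v=6: → [33,44); WM=35
i=17 t=33 v=6: → [33,44); WM=36
i=18 t=42 v=6: → [33,44); WM=36
i=19 t=40 v=2: → [33,44); WM=41

11 13 15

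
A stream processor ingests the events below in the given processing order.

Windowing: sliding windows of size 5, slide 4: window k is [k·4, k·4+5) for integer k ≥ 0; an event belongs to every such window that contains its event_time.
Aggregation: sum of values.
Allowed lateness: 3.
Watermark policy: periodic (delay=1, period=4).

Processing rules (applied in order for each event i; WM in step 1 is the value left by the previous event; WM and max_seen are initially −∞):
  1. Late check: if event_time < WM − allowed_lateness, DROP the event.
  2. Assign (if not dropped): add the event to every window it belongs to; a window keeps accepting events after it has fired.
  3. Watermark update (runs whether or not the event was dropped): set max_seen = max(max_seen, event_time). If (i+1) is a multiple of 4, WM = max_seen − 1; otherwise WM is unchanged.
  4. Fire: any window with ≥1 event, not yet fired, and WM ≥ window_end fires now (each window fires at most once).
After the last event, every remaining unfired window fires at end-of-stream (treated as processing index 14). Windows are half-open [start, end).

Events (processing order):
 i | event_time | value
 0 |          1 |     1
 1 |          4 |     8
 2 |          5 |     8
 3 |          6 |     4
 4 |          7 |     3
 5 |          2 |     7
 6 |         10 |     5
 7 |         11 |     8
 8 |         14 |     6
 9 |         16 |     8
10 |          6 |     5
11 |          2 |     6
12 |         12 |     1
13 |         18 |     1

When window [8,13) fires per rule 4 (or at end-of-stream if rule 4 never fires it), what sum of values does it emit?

13

i=0 t=1 v=1: → [0,5); WM=−∞
i=1 t=4 v=8: → [4,9),[0,5); WM=−∞
i=2 t=5 v=8: → [4,9); WM=−∞
i=3 t=6 v=4: → [4,9); WM=5; [0,5) fires=9
i=4 t=7 v=3: → [4,9); WM=5
i=5 t=2 v=7: → [0,5); WM=5
i=6 t=10 v=5: → [8,13); WM=5
i=7 t=11 v=8: → [8,13); WM=10; [4,9) fires=23
i=8 t=14 v=6: → [12,17); WM=10
i=9 t=16 v=8: → [16,21),[12,17); WM=10
i=10 t=6 v=5: DROP (t<10-3); WM=10
i=11 t=2 v=6: DROP (t<10-3); WM=15; [8,13) fires=13
i=12 t=12 v=1: → [12,17),[8,13); WM=15
i=13 t=18 v=1: → [16,21); WM=15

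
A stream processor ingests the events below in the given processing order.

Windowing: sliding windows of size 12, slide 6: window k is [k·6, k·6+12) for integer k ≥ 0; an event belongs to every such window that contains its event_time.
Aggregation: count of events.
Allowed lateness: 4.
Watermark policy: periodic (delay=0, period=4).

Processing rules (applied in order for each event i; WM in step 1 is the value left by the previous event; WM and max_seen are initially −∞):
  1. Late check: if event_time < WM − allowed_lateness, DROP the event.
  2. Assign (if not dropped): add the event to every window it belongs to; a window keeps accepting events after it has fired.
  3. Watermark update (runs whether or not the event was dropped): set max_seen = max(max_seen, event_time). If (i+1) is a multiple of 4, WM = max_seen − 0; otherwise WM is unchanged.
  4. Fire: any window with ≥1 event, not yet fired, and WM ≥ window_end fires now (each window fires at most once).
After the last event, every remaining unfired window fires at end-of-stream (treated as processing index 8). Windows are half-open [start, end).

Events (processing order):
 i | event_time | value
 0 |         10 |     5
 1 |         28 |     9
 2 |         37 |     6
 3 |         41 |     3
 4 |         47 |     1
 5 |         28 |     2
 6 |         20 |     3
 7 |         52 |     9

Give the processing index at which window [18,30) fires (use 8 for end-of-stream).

i=0 t=10 v=5: → [6,18),[0,12); WM=−∞
i=1 t=28 v=9: → [24,36),[18,30); WM=−∞
i=2 t=37 v=6: → [36,48),[30,42); WM=−∞
i=3 t=41 v=3: → [36,48),[30,42); WM=41; [0,12) fires=1 [6,18) fires=1 [18,30) fires=1 [24,36) fires=1
i=4 t=47 v=1: → [42,54),[36,48); WM=41
i=5 t=28 v=2: DROP (t<41-4); WM=41
i=6 t=20 v=3: DROP (t<41-4); WM=41
i=7 t=52 v=9: → [48,60),[42,54); WM=52; [30,42) fires=2 [36,48) fires=3

3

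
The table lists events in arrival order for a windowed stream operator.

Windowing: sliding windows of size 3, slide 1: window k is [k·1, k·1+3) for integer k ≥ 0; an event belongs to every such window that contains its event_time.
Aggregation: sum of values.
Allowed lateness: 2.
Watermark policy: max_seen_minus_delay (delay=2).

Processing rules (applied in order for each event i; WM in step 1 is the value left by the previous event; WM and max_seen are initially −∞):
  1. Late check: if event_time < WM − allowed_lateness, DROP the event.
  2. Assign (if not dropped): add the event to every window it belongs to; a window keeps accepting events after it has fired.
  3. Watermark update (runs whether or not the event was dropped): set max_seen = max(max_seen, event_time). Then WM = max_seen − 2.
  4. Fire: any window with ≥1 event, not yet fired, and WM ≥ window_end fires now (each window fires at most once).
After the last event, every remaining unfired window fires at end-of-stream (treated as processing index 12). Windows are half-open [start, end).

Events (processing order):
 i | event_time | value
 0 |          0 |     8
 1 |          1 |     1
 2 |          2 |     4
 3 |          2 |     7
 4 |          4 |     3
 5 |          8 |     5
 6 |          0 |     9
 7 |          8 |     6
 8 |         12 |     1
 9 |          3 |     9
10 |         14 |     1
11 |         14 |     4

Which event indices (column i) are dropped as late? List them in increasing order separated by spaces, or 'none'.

6 9

i=0 t=0 v=8: → [0,3); WM=-2
i=1 t=1 v=1: → [1,4),[0,3); WM=-1
i=2 t=2 v=4: → [2,5),[1,4),[0,3); WM=0
i=3 t=2 v=7: → [2,5),[1,4),[0,3); WM=0
i=4 t=4 v=3: → [4,7),[3,6),[2,5); WM=2
i=5 t=8 v=5: → [8,11),[7,10),[6,9); WM=6; [0,3) fires=20 [1,4) fires=12 [2,5) fires=14 [3,6) fires=3
i=6 t=0 v=9: DROP (t<6-2); WM=6
i=7 t=8 v=6: → [8,11),[7,10),[6,9); WM=6
i=8 t=12 v=1: → [12,15),[11,14),[10,13); WM=10; [4,7) fires=3 [6,9) fires=11 [7,10) fires=11
i=9 t=3 v=9: DROP (t<10-2); WM=10
i=10 t=14 v=1: → [14,17),[13,16),[12,15); WM=12; [8,11) fires=11
i=11 t=14 v=4: → [14,17),[13,16),[12,15); WM=12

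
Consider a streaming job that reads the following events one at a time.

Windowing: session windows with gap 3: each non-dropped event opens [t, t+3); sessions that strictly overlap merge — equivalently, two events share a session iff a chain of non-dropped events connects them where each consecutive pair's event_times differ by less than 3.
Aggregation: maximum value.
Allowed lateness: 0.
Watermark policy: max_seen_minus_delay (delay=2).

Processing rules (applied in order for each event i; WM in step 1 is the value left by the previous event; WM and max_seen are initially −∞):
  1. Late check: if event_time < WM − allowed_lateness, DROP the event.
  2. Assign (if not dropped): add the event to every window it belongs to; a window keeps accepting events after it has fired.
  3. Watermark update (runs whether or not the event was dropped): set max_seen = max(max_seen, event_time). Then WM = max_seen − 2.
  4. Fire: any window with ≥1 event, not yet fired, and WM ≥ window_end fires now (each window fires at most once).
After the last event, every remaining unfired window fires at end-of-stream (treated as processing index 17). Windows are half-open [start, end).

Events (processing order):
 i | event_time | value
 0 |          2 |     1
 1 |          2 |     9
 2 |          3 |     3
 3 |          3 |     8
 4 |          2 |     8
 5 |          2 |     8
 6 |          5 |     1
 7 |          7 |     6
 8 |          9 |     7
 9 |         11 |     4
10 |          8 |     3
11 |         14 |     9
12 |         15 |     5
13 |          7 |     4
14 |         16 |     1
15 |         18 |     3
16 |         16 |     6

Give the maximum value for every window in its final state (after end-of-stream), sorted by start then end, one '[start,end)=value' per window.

i=0 t=2 v=1: → [2,5); WM=0
i=1 t=2 v=9: → [2,5); WM=0
i=2 t=3 v=3: → [2,6); WM=1
i=3 t=3 v=8: → [2,6); WM=1
i=4 t=2 v=8: → [2,6); WM=1
i=5 t=2 v=8: → [2,6); WM=1
i=6 t=5 v=1: → [2,8); WM=3
i=7 t=7 v=6: → [2,10); WM=5
i=8 t=9 v=7: → [2,12); WM=7
i=9 t=11 v=4: → [2,14); WM=9
i=10 t=8 v=3: DROP (t<9-0); WM=9
i=11 t=14 v=9: → [14,17); WM=12
i=12 t=15 v=5: → [14,18); WM=13
i=13 t=7 v=4: DROP (t<13-0); WM=13
i=14 t=16 v=1: → [14,19); WM=14
i=15 t=18 v=3: → [14,21); WM=16
i=16 t=16 v=6: → [14,21); WM=16

[2,14)=9 [14,21)=9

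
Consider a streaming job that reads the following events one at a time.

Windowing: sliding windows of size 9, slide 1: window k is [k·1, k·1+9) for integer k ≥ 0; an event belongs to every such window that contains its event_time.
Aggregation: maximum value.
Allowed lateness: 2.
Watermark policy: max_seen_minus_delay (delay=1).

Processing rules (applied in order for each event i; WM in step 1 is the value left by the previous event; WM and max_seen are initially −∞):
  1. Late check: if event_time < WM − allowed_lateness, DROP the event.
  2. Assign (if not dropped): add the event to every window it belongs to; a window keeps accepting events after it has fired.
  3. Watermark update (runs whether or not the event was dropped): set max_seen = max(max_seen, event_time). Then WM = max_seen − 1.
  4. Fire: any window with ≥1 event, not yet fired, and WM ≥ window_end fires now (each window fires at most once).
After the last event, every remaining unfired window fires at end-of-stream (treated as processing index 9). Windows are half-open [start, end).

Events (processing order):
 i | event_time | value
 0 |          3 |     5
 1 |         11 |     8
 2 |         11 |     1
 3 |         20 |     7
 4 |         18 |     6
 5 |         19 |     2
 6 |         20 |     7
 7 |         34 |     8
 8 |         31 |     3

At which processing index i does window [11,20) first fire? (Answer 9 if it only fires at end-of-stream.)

7

i=0 t=3 v=5: → [3,12),[2,11),[1,10),[0,9); WM=2
i=1 t=11 v=8: → [11,20),[10,19),[9,18),[8,17),[7,16),[6,15),[5,14),[4,13),[3,12); WM=10; [0,9) fires=5 [1,10) fires=5
i=2 t=11 v=1: → [11,20),[10,19),[9,18),[8,17),[7,16),[6,15),[5,14),[4,13),[3,12); WM=10
i=3 t=20 v=7: → [20,29),[19,28),[18,27),[17,26),[16,25),[15,24),[14,23),[13,22),[12,21); WM=19; [2,11) fires=5 [3,12) fires=8 [4,13) fires=8 [5,14) fires=8 [6,15) fires=8 [7,16) fires=8 [8,17) fires=8 [9,18) fires=8 [10,19) fires=8
i=4 t=18 v=6: → [18,27),[17,26),[16,25),[15,24),[14,23),[13,22),[12,21),[11,20),[10,19); WM=19
i=5 t=19 v=2: → [19,28),[18,27),[17,26),[16,25),[15,24),[14,23),[13,22),[12,21),[11,20); WM=19
i=6 t=20 v=7: → [20,29),[19,28),[18,27),[17,26),[16,25),[15,24),[14,23),[13,22),[12,21); WM=19
i=7 t=34 v=8: → [34,43),[33,42),[32,41),[31,40),[30,39),[29,38),[28,37),[27,36),[26,35); WM=33; [11,20) fires=8 [12,21) fires=7 [13,22) fires=7 [14,23) fires=7 [15,24) fires=7 [16,25) fires=7 [17,26) fires=7 [18,27) fires=7 [19,28) fires=7 [20,29) fires=7
i=8 t=31 v=3: → [31,40),[30,39),[29,38),[28,37),[27,36),[26,35),[25,34),[24,33),[23,32); WM=33; [23,32) fires=3 [24,33) fires=3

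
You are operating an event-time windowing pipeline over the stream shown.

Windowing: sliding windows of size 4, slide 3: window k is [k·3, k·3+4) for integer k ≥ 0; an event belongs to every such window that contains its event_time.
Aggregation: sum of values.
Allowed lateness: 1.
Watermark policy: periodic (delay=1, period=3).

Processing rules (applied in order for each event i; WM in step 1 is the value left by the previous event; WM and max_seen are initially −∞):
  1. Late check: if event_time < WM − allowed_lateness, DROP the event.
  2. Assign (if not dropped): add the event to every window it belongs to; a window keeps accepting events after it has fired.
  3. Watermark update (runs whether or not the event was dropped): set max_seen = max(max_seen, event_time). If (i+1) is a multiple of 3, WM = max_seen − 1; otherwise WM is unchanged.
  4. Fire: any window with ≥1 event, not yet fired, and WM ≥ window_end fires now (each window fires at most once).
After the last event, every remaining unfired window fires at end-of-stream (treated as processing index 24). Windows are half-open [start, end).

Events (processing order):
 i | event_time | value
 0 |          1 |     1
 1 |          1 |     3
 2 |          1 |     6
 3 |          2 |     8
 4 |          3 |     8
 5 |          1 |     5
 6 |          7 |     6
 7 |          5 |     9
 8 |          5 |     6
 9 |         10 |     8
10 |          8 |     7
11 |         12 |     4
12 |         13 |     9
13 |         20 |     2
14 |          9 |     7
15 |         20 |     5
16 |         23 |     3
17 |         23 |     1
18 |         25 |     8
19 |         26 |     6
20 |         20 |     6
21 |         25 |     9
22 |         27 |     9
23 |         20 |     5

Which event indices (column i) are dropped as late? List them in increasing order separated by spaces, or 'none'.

i=0 t=1 v=1: → [0,4); WM=−∞
i=1 t=1 v=3: → [0,4); WM=−∞
i=2 t=1 v=6: → [0,4); WM=0
i=3 t=2 v=8: → [0,4); WM=0
i=4 t=3 v=8: → [3,7),[0,4); WM=0
i=5 t=1 v=5: → [0,4); WM=2
i=6 t=7 v=6: → [6,10); WM=2
i=7 t=5 v=9: → [3,7); WM=2
i=8 t=5 v=6: → [3,7); WM=6; [0,4) fires=31
i=9 t=10 v=8: → [9,13); WM=6
i=10 t=8 v=7: → [6,10); WM=6
i=11 t=12 v=4: → [12,16),[9,13); WM=11; [3,7) fires=23 [6,10) fires=13
i=12 t=13 v=9: → [12,16); WM=11
i=13 t=20 v=2: → [18,22); WM=11
i=14 t=9 v=7: DROP (t<11-1); WM=19; [9,13) fires=12 [12,16) fires=13
i=15 t=20 v=5: → [18,22); WM=19
i=16 t=23 v=3: → [21,25); WM=19
i=17 t=23 v=1: → [21,25); WM=22; [18,22) fires=7
i=18 t=25 v=8: → [24,28); WM=22
i=19 t=26 v=6: → [24,28); WM=22
i=20 t=20 v=6: DROP (t<22-1); WM=25; [21,25) fires=4
i=21 t=25 v=9: → [24,28); WM=25
i=22 t=27 v=9: → [27,31),[24,28); WM=25
i=23 t=20 v=5: DROP (t<25-1); WM=26

14 20 23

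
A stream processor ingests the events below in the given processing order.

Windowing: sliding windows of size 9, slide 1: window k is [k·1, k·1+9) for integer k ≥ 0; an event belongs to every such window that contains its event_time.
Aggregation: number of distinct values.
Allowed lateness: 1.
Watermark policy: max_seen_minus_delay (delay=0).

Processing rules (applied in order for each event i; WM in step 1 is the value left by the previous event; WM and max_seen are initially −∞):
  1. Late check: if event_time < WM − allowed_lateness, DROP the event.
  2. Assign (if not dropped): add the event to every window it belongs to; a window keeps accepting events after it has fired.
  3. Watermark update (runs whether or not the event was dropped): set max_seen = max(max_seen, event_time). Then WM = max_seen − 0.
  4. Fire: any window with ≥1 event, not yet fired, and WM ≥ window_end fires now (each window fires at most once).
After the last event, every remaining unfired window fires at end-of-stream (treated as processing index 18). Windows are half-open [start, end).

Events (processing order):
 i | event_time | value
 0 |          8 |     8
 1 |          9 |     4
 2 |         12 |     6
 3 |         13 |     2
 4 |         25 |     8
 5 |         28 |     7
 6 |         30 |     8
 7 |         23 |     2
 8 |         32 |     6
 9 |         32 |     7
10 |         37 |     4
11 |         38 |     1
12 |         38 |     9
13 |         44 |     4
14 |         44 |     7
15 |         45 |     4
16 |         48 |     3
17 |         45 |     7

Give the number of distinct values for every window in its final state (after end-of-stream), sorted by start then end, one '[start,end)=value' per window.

[0,9)=1 [1,10)=2 [2,11)=2 [3,12)=2 [4,13)=3 [5,14)=4 [6,15)=4 [7,16)=4 [8,17)=4 [9,18)=3 [10,19)=2 [11,20)=2 [12,21)=2 [13,22)=1 [17,26)=1 [18,27)=1 [19,28)=1 [20,29)=2 [21,30)=2 [22,31)=2 [23,32)=2 [24,33)=3 [25,34)=3 [26,35)=3 [27,36)=3 [28,37)=3 [29,38)=4 [30,39)=6 [31,40)=5 [32,41)=5 [33,42)=3 [34,43)=3 [35,44)=3 [36,45)=4 [37,46)=4 [38,47)=4 [39,48)=2 [40,49)=3 [41,50)=3 [42,51)=3 [43,52)=3 [44,53)=3 [45,54)=2 [46,55)=1 [47,56)=1 [48,57)=1

i=0 t=8 v=8: → [8,17),[7,16),[6,15),[5,14),[4,13),[3,12),[2,11),[1,10),[0,9); WM=8
i=1 t=9 v=4: → [9,18),[8,17),[7,16),[6,15),[5,14),[4,13),[3,12),[2,11),[1,10); WM=9; [0,9) fires=1
i=2 t=12 v=6: → [12,21),[11,20),[10,19),[9,18),[8,17),[7,16),[6,15),[5,14),[4,13); WM=12; [1,10) fires=2 [2,11) fires=2 [3,12) fires=2
i=3 t=13 v=2: → [13,22),[12,21),[11,20),[10,19),[9,18),[8,17),[7,16),[6,15),[5,14); WM=13; [4,13) fires=3
i=4 t=25 v=8: → [25,34),[24,33),[23,32),[22,31),[21,30),[20,29),[19,28),[18,27),[17,26); WM=25; [5,14) fires=4 [6,15) fires=4 [7,16) fires=4 [8,17) fires=4 [9,18) fires=3 [10,19) fires=2 [11,20) fires=2 [12,21) fires=2 [13,22) fires=1
i=5 t=28 v=7: → [28,37),[27,36),[26,35),[25,34),[24,33),[23,32),[22,31),[21,30),[20,29); WM=28; [17,26) fires=1 [18,27) fires=1 [19,28) fires=1
i=6 t=30 v=8: → [30,39),[29,38),[28,37),[27,36),[26,35),[25,34),[24,33),[23,32),[22,31); WM=30; [20,29) fires=2 [21,30) fires=2
i=7 t=23 v=2: DROP (t<30-1); WM=30
i=8 t=32 v=6: → [32,41),[31,40),[30,39),[29,38),[28,37),[27,36),[26,35),[25,34),[24,33); WM=32; [22,31) fires=2 [23,32) fires=2
i=9 t=32 v=7: → [32,41),[31,40),[30,39),[29,38),[28,37),[27,36),[26,35),[25,34),[24,33); WM=32
i=10 t=37 v=4: → [37,46),[36,45),[35,44),[34,43),[33,42),[32,41),[31,40),[30,39),[29,38); WM=37; [24,33) fires=3 [25,34) fires=3 [26,35) fires=3 [27,36) fires=3 [28,37) fires=3
i=11 t=38 v=1: → [38,47),[37,46),[36,45),[35,44),[34,43),[33,42),[32,41),[31,40),[30,39); WM=38; [29,38) fires=4
i=12 t=38 v=9: → [38,47),[37,46),[36,45),[35,44),[34,43),[33,42),[32,41),[31,40),[30,39); WM=38
i=13 t=44 v=4: → [44,53),[43,52),[42,51),[41,50),[40,49),[39,48),[38,47),[37,46),[36,45); WM=44; [30,39) fires=6 [31,40) fires=5 [32,41) fires=5 [33,42) fires=3 [34,43) fires=3 [35,44) fires=3
i=14 t=44 v=7: → [44,53),[43,52),[42,51),[41,50),[40,49),[39,48),[38,47),[37,46),[36,45); WM=44
i=15 t=45 v=4: → [45,54),[44,53),[43,52),[42,51),[41,50),[40,49),[39,48),[38,47),[37,46); WM=45; [36,45) fires=4
i=16 t=48 v=3: → [48,57),[47,56),[46,55),[45,54),[44,53),[43,52),[42,51),[41,50),[40,49); WM=48; [37,46) fires=4 [38,47) fires=4 [39,48) fires=2
i=17 t=45 v=7: DROP (t<48-1); WM=48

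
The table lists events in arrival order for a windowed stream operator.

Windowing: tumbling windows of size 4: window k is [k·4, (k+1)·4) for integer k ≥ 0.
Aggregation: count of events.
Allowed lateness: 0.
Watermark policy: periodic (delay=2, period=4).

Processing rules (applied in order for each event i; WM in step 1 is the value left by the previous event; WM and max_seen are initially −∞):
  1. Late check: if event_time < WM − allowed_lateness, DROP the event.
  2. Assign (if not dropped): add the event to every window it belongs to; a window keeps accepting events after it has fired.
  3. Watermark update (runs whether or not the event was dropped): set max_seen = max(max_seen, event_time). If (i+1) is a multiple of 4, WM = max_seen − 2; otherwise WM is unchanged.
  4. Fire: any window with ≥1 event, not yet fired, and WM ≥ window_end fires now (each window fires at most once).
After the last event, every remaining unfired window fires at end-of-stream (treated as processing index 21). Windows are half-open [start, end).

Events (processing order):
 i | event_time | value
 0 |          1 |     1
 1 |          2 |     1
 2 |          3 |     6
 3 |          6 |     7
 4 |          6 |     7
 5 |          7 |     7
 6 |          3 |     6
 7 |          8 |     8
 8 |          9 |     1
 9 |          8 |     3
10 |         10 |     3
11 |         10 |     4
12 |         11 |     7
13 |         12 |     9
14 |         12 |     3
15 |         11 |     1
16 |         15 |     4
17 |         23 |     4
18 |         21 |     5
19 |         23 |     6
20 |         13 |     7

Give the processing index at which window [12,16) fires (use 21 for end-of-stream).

19

i=0 t=1 v=1: → [0,4); WM=−∞
i=1 t=2 v=1: → [0,4); WM=−∞
i=2 t=3 v=6: → [0,4); WM=−∞
i=3 t=6 v=7: → [4,8); WM=4; [0,4) fires=3
i=4 t=6 v=7: → [4,8); WM=4
i=5 t=7 v=7: → [4,8); WM=4
i=6 t=3 v=6: DROP (t<4-0); WM=4
i=7 t=8 v=8: → [8,12); WM=6
i=8 t=9 v=1: → [8,12); WM=6
i=9 t=8 v=3: → [8,12); WM=6
i=10 t=10 v=3: → [8,12); WM=6
i=11 t=10 v=4: → [8,12); WM=8; [4,8) fires=3
i=12 t=11 v=7: → [8,12); WM=8
i=13 t=12 v=9: → [12,16); WM=8
i=14 t=12 v=3: → [12,16); WM=8
i=15 t=11 v=1: → [8,12); WM=10
i=16 t=15 v=4: → [12,16); WM=10
i=17 t=23 v=4: → [20,24); WM=10
i=18 t=21 v=5: → [20,24); WM=10
i=19 t=23 v=6: → [20,24); WM=21; [8,12) fires=7 [12,16) fires=3
i=20 t=13 v=7: DROP (t<21-0); WM=21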